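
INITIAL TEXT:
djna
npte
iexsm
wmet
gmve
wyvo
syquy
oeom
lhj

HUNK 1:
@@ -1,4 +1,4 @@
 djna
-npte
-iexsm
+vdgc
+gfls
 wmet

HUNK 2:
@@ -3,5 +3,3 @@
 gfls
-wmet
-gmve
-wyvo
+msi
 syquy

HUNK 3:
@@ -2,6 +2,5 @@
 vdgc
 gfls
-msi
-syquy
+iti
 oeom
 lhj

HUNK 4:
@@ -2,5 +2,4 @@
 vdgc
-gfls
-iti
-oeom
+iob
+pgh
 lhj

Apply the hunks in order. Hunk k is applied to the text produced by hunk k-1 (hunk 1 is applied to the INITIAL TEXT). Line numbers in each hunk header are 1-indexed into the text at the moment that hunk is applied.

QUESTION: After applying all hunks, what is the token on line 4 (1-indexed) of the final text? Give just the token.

Hunk 1: at line 1 remove [npte,iexsm] add [vdgc,gfls] -> 9 lines: djna vdgc gfls wmet gmve wyvo syquy oeom lhj
Hunk 2: at line 3 remove [wmet,gmve,wyvo] add [msi] -> 7 lines: djna vdgc gfls msi syquy oeom lhj
Hunk 3: at line 2 remove [msi,syquy] add [iti] -> 6 lines: djna vdgc gfls iti oeom lhj
Hunk 4: at line 2 remove [gfls,iti,oeom] add [iob,pgh] -> 5 lines: djna vdgc iob pgh lhj
Final line 4: pgh

Answer: pgh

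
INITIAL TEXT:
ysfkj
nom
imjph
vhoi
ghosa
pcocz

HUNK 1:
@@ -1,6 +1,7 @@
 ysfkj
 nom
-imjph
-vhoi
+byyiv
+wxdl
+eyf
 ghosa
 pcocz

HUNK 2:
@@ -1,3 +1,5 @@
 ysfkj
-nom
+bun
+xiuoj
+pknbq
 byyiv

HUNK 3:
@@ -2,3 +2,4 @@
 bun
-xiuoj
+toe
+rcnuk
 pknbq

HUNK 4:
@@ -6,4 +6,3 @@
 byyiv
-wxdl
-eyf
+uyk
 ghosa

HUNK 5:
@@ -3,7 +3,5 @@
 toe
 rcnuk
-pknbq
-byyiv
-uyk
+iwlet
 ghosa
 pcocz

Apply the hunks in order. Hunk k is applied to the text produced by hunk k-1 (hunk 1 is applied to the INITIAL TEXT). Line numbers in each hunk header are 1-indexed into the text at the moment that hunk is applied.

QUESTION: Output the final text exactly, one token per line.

Hunk 1: at line 1 remove [imjph,vhoi] add [byyiv,wxdl,eyf] -> 7 lines: ysfkj nom byyiv wxdl eyf ghosa pcocz
Hunk 2: at line 1 remove [nom] add [bun,xiuoj,pknbq] -> 9 lines: ysfkj bun xiuoj pknbq byyiv wxdl eyf ghosa pcocz
Hunk 3: at line 2 remove [xiuoj] add [toe,rcnuk] -> 10 lines: ysfkj bun toe rcnuk pknbq byyiv wxdl eyf ghosa pcocz
Hunk 4: at line 6 remove [wxdl,eyf] add [uyk] -> 9 lines: ysfkj bun toe rcnuk pknbq byyiv uyk ghosa pcocz
Hunk 5: at line 3 remove [pknbq,byyiv,uyk] add [iwlet] -> 7 lines: ysfkj bun toe rcnuk iwlet ghosa pcocz

Answer: ysfkj
bun
toe
rcnuk
iwlet
ghosa
pcocz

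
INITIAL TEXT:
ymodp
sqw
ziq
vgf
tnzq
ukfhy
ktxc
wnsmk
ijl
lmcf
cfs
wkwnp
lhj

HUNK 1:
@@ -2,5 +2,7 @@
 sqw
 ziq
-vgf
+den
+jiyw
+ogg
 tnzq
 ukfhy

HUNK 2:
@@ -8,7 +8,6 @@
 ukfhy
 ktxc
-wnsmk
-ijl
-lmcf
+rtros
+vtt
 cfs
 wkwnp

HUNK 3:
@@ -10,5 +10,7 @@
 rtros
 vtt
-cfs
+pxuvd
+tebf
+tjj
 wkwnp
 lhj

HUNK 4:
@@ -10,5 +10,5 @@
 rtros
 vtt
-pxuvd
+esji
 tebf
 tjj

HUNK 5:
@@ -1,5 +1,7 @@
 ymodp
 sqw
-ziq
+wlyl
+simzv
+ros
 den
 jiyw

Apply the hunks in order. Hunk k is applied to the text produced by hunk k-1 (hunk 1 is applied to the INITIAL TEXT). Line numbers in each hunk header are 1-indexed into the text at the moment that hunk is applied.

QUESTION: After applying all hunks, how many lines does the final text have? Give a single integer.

Answer: 18

Derivation:
Hunk 1: at line 2 remove [vgf] add [den,jiyw,ogg] -> 15 lines: ymodp sqw ziq den jiyw ogg tnzq ukfhy ktxc wnsmk ijl lmcf cfs wkwnp lhj
Hunk 2: at line 8 remove [wnsmk,ijl,lmcf] add [rtros,vtt] -> 14 lines: ymodp sqw ziq den jiyw ogg tnzq ukfhy ktxc rtros vtt cfs wkwnp lhj
Hunk 3: at line 10 remove [cfs] add [pxuvd,tebf,tjj] -> 16 lines: ymodp sqw ziq den jiyw ogg tnzq ukfhy ktxc rtros vtt pxuvd tebf tjj wkwnp lhj
Hunk 4: at line 10 remove [pxuvd] add [esji] -> 16 lines: ymodp sqw ziq den jiyw ogg tnzq ukfhy ktxc rtros vtt esji tebf tjj wkwnp lhj
Hunk 5: at line 1 remove [ziq] add [wlyl,simzv,ros] -> 18 lines: ymodp sqw wlyl simzv ros den jiyw ogg tnzq ukfhy ktxc rtros vtt esji tebf tjj wkwnp lhj
Final line count: 18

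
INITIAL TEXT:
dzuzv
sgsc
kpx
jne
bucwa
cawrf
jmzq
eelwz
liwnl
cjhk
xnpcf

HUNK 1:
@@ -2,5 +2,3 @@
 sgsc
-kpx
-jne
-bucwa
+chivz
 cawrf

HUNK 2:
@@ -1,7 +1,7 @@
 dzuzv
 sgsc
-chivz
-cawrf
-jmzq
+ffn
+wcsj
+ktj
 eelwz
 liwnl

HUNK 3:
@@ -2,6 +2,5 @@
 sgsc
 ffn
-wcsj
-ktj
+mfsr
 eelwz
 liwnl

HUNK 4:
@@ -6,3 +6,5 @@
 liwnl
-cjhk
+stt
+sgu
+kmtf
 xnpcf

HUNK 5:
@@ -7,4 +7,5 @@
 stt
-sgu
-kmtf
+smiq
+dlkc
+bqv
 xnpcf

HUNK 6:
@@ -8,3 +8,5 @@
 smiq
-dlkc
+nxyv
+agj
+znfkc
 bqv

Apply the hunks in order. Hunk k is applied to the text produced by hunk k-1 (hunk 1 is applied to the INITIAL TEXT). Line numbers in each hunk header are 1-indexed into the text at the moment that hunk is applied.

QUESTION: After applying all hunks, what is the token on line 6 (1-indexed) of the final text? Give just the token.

Hunk 1: at line 2 remove [kpx,jne,bucwa] add [chivz] -> 9 lines: dzuzv sgsc chivz cawrf jmzq eelwz liwnl cjhk xnpcf
Hunk 2: at line 1 remove [chivz,cawrf,jmzq] add [ffn,wcsj,ktj] -> 9 lines: dzuzv sgsc ffn wcsj ktj eelwz liwnl cjhk xnpcf
Hunk 3: at line 2 remove [wcsj,ktj] add [mfsr] -> 8 lines: dzuzv sgsc ffn mfsr eelwz liwnl cjhk xnpcf
Hunk 4: at line 6 remove [cjhk] add [stt,sgu,kmtf] -> 10 lines: dzuzv sgsc ffn mfsr eelwz liwnl stt sgu kmtf xnpcf
Hunk 5: at line 7 remove [sgu,kmtf] add [smiq,dlkc,bqv] -> 11 lines: dzuzv sgsc ffn mfsr eelwz liwnl stt smiq dlkc bqv xnpcf
Hunk 6: at line 8 remove [dlkc] add [nxyv,agj,znfkc] -> 13 lines: dzuzv sgsc ffn mfsr eelwz liwnl stt smiq nxyv agj znfkc bqv xnpcf
Final line 6: liwnl

Answer: liwnl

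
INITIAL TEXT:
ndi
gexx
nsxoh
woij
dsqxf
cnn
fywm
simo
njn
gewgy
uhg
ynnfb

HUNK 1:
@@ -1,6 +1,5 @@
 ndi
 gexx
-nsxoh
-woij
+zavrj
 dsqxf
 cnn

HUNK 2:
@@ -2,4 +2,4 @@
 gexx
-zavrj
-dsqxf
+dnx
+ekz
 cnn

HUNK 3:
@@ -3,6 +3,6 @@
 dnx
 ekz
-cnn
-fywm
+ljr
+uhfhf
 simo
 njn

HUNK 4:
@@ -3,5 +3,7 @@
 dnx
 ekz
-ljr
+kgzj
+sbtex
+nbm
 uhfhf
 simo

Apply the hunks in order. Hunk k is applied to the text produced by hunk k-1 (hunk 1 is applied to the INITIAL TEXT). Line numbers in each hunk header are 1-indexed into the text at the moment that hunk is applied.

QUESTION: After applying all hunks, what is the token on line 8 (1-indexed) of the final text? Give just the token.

Answer: uhfhf

Derivation:
Hunk 1: at line 1 remove [nsxoh,woij] add [zavrj] -> 11 lines: ndi gexx zavrj dsqxf cnn fywm simo njn gewgy uhg ynnfb
Hunk 2: at line 2 remove [zavrj,dsqxf] add [dnx,ekz] -> 11 lines: ndi gexx dnx ekz cnn fywm simo njn gewgy uhg ynnfb
Hunk 3: at line 3 remove [cnn,fywm] add [ljr,uhfhf] -> 11 lines: ndi gexx dnx ekz ljr uhfhf simo njn gewgy uhg ynnfb
Hunk 4: at line 3 remove [ljr] add [kgzj,sbtex,nbm] -> 13 lines: ndi gexx dnx ekz kgzj sbtex nbm uhfhf simo njn gewgy uhg ynnfb
Final line 8: uhfhf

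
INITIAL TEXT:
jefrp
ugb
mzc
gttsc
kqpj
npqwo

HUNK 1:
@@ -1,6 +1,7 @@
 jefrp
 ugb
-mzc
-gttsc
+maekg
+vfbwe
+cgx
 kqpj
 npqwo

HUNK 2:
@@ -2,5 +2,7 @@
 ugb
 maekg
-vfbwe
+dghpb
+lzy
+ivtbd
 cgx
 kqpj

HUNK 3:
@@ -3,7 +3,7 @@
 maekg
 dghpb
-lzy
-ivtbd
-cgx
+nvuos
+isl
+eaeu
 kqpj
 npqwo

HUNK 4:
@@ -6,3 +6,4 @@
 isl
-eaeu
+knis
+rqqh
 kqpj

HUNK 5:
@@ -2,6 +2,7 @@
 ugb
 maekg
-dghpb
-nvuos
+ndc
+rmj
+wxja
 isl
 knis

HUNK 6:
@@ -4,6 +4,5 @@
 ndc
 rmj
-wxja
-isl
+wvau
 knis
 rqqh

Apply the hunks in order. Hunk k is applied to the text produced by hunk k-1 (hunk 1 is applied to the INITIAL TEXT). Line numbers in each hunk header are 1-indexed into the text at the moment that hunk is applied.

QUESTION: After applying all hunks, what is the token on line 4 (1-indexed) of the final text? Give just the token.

Answer: ndc

Derivation:
Hunk 1: at line 1 remove [mzc,gttsc] add [maekg,vfbwe,cgx] -> 7 lines: jefrp ugb maekg vfbwe cgx kqpj npqwo
Hunk 2: at line 2 remove [vfbwe] add [dghpb,lzy,ivtbd] -> 9 lines: jefrp ugb maekg dghpb lzy ivtbd cgx kqpj npqwo
Hunk 3: at line 3 remove [lzy,ivtbd,cgx] add [nvuos,isl,eaeu] -> 9 lines: jefrp ugb maekg dghpb nvuos isl eaeu kqpj npqwo
Hunk 4: at line 6 remove [eaeu] add [knis,rqqh] -> 10 lines: jefrp ugb maekg dghpb nvuos isl knis rqqh kqpj npqwo
Hunk 5: at line 2 remove [dghpb,nvuos] add [ndc,rmj,wxja] -> 11 lines: jefrp ugb maekg ndc rmj wxja isl knis rqqh kqpj npqwo
Hunk 6: at line 4 remove [wxja,isl] add [wvau] -> 10 lines: jefrp ugb maekg ndc rmj wvau knis rqqh kqpj npqwo
Final line 4: ndc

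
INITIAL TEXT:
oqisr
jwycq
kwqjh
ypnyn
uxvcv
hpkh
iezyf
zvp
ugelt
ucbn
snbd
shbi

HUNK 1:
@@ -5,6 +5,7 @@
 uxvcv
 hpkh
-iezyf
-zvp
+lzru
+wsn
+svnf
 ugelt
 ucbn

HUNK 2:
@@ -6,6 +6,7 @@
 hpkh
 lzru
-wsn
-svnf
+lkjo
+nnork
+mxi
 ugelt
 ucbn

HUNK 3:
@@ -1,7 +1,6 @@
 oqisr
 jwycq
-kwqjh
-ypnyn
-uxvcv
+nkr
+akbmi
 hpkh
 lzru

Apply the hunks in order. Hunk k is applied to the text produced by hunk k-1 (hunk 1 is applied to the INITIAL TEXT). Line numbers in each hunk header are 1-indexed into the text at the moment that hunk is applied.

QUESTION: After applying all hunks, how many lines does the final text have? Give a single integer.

Answer: 13

Derivation:
Hunk 1: at line 5 remove [iezyf,zvp] add [lzru,wsn,svnf] -> 13 lines: oqisr jwycq kwqjh ypnyn uxvcv hpkh lzru wsn svnf ugelt ucbn snbd shbi
Hunk 2: at line 6 remove [wsn,svnf] add [lkjo,nnork,mxi] -> 14 lines: oqisr jwycq kwqjh ypnyn uxvcv hpkh lzru lkjo nnork mxi ugelt ucbn snbd shbi
Hunk 3: at line 1 remove [kwqjh,ypnyn,uxvcv] add [nkr,akbmi] -> 13 lines: oqisr jwycq nkr akbmi hpkh lzru lkjo nnork mxi ugelt ucbn snbd shbi
Final line count: 13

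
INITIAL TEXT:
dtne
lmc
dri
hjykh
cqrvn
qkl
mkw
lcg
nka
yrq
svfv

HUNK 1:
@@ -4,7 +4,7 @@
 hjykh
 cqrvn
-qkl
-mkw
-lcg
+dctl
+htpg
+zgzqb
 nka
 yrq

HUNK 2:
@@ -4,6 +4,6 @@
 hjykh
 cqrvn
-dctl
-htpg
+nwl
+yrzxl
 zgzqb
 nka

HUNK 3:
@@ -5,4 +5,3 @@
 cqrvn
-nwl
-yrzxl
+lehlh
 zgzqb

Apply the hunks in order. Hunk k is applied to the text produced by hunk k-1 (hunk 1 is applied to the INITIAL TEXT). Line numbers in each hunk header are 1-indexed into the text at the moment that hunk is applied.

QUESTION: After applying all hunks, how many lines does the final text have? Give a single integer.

Answer: 10

Derivation:
Hunk 1: at line 4 remove [qkl,mkw,lcg] add [dctl,htpg,zgzqb] -> 11 lines: dtne lmc dri hjykh cqrvn dctl htpg zgzqb nka yrq svfv
Hunk 2: at line 4 remove [dctl,htpg] add [nwl,yrzxl] -> 11 lines: dtne lmc dri hjykh cqrvn nwl yrzxl zgzqb nka yrq svfv
Hunk 3: at line 5 remove [nwl,yrzxl] add [lehlh] -> 10 lines: dtne lmc dri hjykh cqrvn lehlh zgzqb nka yrq svfv
Final line count: 10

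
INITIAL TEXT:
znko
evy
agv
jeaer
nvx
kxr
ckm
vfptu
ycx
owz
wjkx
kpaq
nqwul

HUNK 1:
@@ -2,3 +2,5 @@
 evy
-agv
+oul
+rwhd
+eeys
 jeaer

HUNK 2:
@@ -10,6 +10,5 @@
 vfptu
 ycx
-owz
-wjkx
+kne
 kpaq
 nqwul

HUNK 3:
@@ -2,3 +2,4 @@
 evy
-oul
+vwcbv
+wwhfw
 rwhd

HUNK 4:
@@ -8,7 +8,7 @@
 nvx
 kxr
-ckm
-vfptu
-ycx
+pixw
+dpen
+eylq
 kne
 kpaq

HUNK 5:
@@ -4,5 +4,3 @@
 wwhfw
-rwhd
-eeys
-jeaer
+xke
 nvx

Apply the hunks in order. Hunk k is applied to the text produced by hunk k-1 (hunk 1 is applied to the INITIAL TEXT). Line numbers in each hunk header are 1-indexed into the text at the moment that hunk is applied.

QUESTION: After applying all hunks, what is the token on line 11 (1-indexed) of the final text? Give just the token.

Answer: kne

Derivation:
Hunk 1: at line 2 remove [agv] add [oul,rwhd,eeys] -> 15 lines: znko evy oul rwhd eeys jeaer nvx kxr ckm vfptu ycx owz wjkx kpaq nqwul
Hunk 2: at line 10 remove [owz,wjkx] add [kne] -> 14 lines: znko evy oul rwhd eeys jeaer nvx kxr ckm vfptu ycx kne kpaq nqwul
Hunk 3: at line 2 remove [oul] add [vwcbv,wwhfw] -> 15 lines: znko evy vwcbv wwhfw rwhd eeys jeaer nvx kxr ckm vfptu ycx kne kpaq nqwul
Hunk 4: at line 8 remove [ckm,vfptu,ycx] add [pixw,dpen,eylq] -> 15 lines: znko evy vwcbv wwhfw rwhd eeys jeaer nvx kxr pixw dpen eylq kne kpaq nqwul
Hunk 5: at line 4 remove [rwhd,eeys,jeaer] add [xke] -> 13 lines: znko evy vwcbv wwhfw xke nvx kxr pixw dpen eylq kne kpaq nqwul
Final line 11: kne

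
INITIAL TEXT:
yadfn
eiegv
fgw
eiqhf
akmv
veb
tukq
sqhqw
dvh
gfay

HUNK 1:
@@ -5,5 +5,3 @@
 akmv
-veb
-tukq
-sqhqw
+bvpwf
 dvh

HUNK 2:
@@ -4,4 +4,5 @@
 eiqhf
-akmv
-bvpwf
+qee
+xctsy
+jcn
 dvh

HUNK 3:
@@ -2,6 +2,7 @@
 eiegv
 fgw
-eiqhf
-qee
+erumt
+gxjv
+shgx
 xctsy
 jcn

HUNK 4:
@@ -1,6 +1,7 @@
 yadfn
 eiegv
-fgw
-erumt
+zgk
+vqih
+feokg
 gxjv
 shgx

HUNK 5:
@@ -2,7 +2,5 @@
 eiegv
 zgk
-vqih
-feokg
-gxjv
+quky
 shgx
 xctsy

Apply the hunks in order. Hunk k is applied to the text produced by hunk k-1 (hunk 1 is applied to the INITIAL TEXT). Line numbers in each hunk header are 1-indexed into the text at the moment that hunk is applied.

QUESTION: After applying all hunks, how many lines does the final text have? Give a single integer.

Hunk 1: at line 5 remove [veb,tukq,sqhqw] add [bvpwf] -> 8 lines: yadfn eiegv fgw eiqhf akmv bvpwf dvh gfay
Hunk 2: at line 4 remove [akmv,bvpwf] add [qee,xctsy,jcn] -> 9 lines: yadfn eiegv fgw eiqhf qee xctsy jcn dvh gfay
Hunk 3: at line 2 remove [eiqhf,qee] add [erumt,gxjv,shgx] -> 10 lines: yadfn eiegv fgw erumt gxjv shgx xctsy jcn dvh gfay
Hunk 4: at line 1 remove [fgw,erumt] add [zgk,vqih,feokg] -> 11 lines: yadfn eiegv zgk vqih feokg gxjv shgx xctsy jcn dvh gfay
Hunk 5: at line 2 remove [vqih,feokg,gxjv] add [quky] -> 9 lines: yadfn eiegv zgk quky shgx xctsy jcn dvh gfay
Final line count: 9

Answer: 9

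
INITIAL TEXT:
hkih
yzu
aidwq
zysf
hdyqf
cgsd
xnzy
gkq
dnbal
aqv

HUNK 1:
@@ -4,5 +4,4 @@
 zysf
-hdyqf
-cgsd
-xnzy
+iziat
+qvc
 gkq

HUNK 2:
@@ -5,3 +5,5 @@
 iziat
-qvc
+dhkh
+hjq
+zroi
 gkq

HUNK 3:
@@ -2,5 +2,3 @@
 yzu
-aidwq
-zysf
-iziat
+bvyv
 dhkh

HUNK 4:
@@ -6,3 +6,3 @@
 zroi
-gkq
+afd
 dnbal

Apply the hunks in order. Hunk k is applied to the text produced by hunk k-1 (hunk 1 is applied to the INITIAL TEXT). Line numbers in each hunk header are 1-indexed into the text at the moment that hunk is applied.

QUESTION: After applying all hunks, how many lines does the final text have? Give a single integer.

Hunk 1: at line 4 remove [hdyqf,cgsd,xnzy] add [iziat,qvc] -> 9 lines: hkih yzu aidwq zysf iziat qvc gkq dnbal aqv
Hunk 2: at line 5 remove [qvc] add [dhkh,hjq,zroi] -> 11 lines: hkih yzu aidwq zysf iziat dhkh hjq zroi gkq dnbal aqv
Hunk 3: at line 2 remove [aidwq,zysf,iziat] add [bvyv] -> 9 lines: hkih yzu bvyv dhkh hjq zroi gkq dnbal aqv
Hunk 4: at line 6 remove [gkq] add [afd] -> 9 lines: hkih yzu bvyv dhkh hjq zroi afd dnbal aqv
Final line count: 9

Answer: 9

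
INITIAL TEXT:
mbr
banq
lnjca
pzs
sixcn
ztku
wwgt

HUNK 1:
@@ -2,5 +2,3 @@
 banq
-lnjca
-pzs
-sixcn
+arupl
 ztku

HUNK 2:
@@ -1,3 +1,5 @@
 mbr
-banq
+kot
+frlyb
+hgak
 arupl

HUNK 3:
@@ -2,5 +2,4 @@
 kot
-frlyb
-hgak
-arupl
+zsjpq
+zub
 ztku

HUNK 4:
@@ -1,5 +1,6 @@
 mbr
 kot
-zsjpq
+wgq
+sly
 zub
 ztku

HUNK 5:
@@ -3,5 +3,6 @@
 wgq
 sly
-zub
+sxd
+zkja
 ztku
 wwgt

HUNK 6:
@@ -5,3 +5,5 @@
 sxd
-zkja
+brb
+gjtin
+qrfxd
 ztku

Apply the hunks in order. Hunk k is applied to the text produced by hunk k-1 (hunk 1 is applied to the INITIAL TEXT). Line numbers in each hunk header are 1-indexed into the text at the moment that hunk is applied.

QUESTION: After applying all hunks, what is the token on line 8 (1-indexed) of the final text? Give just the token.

Hunk 1: at line 2 remove [lnjca,pzs,sixcn] add [arupl] -> 5 lines: mbr banq arupl ztku wwgt
Hunk 2: at line 1 remove [banq] add [kot,frlyb,hgak] -> 7 lines: mbr kot frlyb hgak arupl ztku wwgt
Hunk 3: at line 2 remove [frlyb,hgak,arupl] add [zsjpq,zub] -> 6 lines: mbr kot zsjpq zub ztku wwgt
Hunk 4: at line 1 remove [zsjpq] add [wgq,sly] -> 7 lines: mbr kot wgq sly zub ztku wwgt
Hunk 5: at line 3 remove [zub] add [sxd,zkja] -> 8 lines: mbr kot wgq sly sxd zkja ztku wwgt
Hunk 6: at line 5 remove [zkja] add [brb,gjtin,qrfxd] -> 10 lines: mbr kot wgq sly sxd brb gjtin qrfxd ztku wwgt
Final line 8: qrfxd

Answer: qrfxd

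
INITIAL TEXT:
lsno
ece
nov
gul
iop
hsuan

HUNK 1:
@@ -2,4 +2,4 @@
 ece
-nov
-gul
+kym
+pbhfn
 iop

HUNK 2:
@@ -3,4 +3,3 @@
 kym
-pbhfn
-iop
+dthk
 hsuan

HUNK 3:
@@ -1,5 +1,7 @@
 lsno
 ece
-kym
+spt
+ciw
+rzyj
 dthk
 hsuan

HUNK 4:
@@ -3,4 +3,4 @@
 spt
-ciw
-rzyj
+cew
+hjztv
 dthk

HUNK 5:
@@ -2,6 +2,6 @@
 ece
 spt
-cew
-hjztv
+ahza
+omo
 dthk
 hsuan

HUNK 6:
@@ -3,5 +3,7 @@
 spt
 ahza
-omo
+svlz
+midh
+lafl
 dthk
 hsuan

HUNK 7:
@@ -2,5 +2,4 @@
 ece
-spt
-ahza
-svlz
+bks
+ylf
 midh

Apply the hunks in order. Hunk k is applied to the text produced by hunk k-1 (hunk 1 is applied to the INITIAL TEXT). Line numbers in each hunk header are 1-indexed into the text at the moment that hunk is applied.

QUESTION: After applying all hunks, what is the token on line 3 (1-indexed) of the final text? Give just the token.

Answer: bks

Derivation:
Hunk 1: at line 2 remove [nov,gul] add [kym,pbhfn] -> 6 lines: lsno ece kym pbhfn iop hsuan
Hunk 2: at line 3 remove [pbhfn,iop] add [dthk] -> 5 lines: lsno ece kym dthk hsuan
Hunk 3: at line 1 remove [kym] add [spt,ciw,rzyj] -> 7 lines: lsno ece spt ciw rzyj dthk hsuan
Hunk 4: at line 3 remove [ciw,rzyj] add [cew,hjztv] -> 7 lines: lsno ece spt cew hjztv dthk hsuan
Hunk 5: at line 2 remove [cew,hjztv] add [ahza,omo] -> 7 lines: lsno ece spt ahza omo dthk hsuan
Hunk 6: at line 3 remove [omo] add [svlz,midh,lafl] -> 9 lines: lsno ece spt ahza svlz midh lafl dthk hsuan
Hunk 7: at line 2 remove [spt,ahza,svlz] add [bks,ylf] -> 8 lines: lsno ece bks ylf midh lafl dthk hsuan
Final line 3: bks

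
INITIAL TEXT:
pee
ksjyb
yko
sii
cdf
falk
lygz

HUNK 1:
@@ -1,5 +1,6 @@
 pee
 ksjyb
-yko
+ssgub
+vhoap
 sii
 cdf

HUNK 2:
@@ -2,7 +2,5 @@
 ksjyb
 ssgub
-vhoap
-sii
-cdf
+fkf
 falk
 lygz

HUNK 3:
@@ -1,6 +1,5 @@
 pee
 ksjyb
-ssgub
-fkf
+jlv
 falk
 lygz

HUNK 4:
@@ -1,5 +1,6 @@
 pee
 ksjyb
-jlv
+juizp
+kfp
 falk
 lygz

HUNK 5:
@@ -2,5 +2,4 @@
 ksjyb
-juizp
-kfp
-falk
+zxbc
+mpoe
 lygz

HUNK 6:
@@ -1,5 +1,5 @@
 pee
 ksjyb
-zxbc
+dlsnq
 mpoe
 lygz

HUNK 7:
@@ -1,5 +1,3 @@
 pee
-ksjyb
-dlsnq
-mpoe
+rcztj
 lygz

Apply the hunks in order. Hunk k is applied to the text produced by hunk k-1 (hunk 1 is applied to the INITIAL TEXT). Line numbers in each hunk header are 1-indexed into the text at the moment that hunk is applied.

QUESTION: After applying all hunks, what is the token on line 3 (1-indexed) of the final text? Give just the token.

Hunk 1: at line 1 remove [yko] add [ssgub,vhoap] -> 8 lines: pee ksjyb ssgub vhoap sii cdf falk lygz
Hunk 2: at line 2 remove [vhoap,sii,cdf] add [fkf] -> 6 lines: pee ksjyb ssgub fkf falk lygz
Hunk 3: at line 1 remove [ssgub,fkf] add [jlv] -> 5 lines: pee ksjyb jlv falk lygz
Hunk 4: at line 1 remove [jlv] add [juizp,kfp] -> 6 lines: pee ksjyb juizp kfp falk lygz
Hunk 5: at line 2 remove [juizp,kfp,falk] add [zxbc,mpoe] -> 5 lines: pee ksjyb zxbc mpoe lygz
Hunk 6: at line 1 remove [zxbc] add [dlsnq] -> 5 lines: pee ksjyb dlsnq mpoe lygz
Hunk 7: at line 1 remove [ksjyb,dlsnq,mpoe] add [rcztj] -> 3 lines: pee rcztj lygz
Final line 3: lygz

Answer: lygz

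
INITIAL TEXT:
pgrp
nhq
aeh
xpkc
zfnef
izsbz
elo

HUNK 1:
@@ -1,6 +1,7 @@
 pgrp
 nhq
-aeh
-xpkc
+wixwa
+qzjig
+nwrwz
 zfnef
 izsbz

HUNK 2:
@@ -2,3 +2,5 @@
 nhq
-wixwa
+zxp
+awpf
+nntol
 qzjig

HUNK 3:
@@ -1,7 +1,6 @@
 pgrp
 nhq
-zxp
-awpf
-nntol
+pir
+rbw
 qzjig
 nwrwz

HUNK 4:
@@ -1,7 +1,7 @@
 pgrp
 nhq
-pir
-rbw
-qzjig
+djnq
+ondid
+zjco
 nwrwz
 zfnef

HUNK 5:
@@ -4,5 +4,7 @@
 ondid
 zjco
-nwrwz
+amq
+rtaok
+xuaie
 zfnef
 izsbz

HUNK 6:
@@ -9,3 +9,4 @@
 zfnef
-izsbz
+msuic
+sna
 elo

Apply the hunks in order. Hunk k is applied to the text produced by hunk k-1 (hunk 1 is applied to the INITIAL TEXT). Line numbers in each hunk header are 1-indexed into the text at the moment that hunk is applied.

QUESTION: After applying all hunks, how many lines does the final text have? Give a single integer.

Hunk 1: at line 1 remove [aeh,xpkc] add [wixwa,qzjig,nwrwz] -> 8 lines: pgrp nhq wixwa qzjig nwrwz zfnef izsbz elo
Hunk 2: at line 2 remove [wixwa] add [zxp,awpf,nntol] -> 10 lines: pgrp nhq zxp awpf nntol qzjig nwrwz zfnef izsbz elo
Hunk 3: at line 1 remove [zxp,awpf,nntol] add [pir,rbw] -> 9 lines: pgrp nhq pir rbw qzjig nwrwz zfnef izsbz elo
Hunk 4: at line 1 remove [pir,rbw,qzjig] add [djnq,ondid,zjco] -> 9 lines: pgrp nhq djnq ondid zjco nwrwz zfnef izsbz elo
Hunk 5: at line 4 remove [nwrwz] add [amq,rtaok,xuaie] -> 11 lines: pgrp nhq djnq ondid zjco amq rtaok xuaie zfnef izsbz elo
Hunk 6: at line 9 remove [izsbz] add [msuic,sna] -> 12 lines: pgrp nhq djnq ondid zjco amq rtaok xuaie zfnef msuic sna elo
Final line count: 12

Answer: 12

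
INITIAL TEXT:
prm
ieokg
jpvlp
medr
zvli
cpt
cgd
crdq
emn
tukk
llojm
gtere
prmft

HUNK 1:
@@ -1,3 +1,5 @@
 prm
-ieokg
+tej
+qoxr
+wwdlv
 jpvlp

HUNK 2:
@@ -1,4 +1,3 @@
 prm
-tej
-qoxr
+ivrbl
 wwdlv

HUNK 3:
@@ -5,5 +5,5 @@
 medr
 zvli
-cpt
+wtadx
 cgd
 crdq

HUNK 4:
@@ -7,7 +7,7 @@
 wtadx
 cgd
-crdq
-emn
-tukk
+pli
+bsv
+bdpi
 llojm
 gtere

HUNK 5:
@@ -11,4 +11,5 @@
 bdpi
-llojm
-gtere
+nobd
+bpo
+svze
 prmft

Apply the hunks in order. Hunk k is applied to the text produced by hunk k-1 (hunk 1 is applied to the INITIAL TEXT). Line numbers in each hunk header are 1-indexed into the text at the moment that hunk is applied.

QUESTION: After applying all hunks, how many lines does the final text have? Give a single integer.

Hunk 1: at line 1 remove [ieokg] add [tej,qoxr,wwdlv] -> 15 lines: prm tej qoxr wwdlv jpvlp medr zvli cpt cgd crdq emn tukk llojm gtere prmft
Hunk 2: at line 1 remove [tej,qoxr] add [ivrbl] -> 14 lines: prm ivrbl wwdlv jpvlp medr zvli cpt cgd crdq emn tukk llojm gtere prmft
Hunk 3: at line 5 remove [cpt] add [wtadx] -> 14 lines: prm ivrbl wwdlv jpvlp medr zvli wtadx cgd crdq emn tukk llojm gtere prmft
Hunk 4: at line 7 remove [crdq,emn,tukk] add [pli,bsv,bdpi] -> 14 lines: prm ivrbl wwdlv jpvlp medr zvli wtadx cgd pli bsv bdpi llojm gtere prmft
Hunk 5: at line 11 remove [llojm,gtere] add [nobd,bpo,svze] -> 15 lines: prm ivrbl wwdlv jpvlp medr zvli wtadx cgd pli bsv bdpi nobd bpo svze prmft
Final line count: 15

Answer: 15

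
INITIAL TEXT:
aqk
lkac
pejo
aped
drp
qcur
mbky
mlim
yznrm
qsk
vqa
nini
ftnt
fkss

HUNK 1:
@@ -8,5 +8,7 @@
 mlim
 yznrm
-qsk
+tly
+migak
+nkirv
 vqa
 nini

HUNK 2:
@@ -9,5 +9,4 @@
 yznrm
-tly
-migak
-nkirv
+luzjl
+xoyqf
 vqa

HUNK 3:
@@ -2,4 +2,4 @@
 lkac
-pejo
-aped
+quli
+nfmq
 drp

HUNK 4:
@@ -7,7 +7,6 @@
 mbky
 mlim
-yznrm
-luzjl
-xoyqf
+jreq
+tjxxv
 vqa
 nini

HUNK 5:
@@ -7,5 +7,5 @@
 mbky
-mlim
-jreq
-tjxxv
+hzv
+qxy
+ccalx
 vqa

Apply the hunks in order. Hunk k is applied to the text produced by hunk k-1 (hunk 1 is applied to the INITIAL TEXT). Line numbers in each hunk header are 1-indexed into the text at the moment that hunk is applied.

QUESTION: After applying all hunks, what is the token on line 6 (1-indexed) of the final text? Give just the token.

Hunk 1: at line 8 remove [qsk] add [tly,migak,nkirv] -> 16 lines: aqk lkac pejo aped drp qcur mbky mlim yznrm tly migak nkirv vqa nini ftnt fkss
Hunk 2: at line 9 remove [tly,migak,nkirv] add [luzjl,xoyqf] -> 15 lines: aqk lkac pejo aped drp qcur mbky mlim yznrm luzjl xoyqf vqa nini ftnt fkss
Hunk 3: at line 2 remove [pejo,aped] add [quli,nfmq] -> 15 lines: aqk lkac quli nfmq drp qcur mbky mlim yznrm luzjl xoyqf vqa nini ftnt fkss
Hunk 4: at line 7 remove [yznrm,luzjl,xoyqf] add [jreq,tjxxv] -> 14 lines: aqk lkac quli nfmq drp qcur mbky mlim jreq tjxxv vqa nini ftnt fkss
Hunk 5: at line 7 remove [mlim,jreq,tjxxv] add [hzv,qxy,ccalx] -> 14 lines: aqk lkac quli nfmq drp qcur mbky hzv qxy ccalx vqa nini ftnt fkss
Final line 6: qcur

Answer: qcur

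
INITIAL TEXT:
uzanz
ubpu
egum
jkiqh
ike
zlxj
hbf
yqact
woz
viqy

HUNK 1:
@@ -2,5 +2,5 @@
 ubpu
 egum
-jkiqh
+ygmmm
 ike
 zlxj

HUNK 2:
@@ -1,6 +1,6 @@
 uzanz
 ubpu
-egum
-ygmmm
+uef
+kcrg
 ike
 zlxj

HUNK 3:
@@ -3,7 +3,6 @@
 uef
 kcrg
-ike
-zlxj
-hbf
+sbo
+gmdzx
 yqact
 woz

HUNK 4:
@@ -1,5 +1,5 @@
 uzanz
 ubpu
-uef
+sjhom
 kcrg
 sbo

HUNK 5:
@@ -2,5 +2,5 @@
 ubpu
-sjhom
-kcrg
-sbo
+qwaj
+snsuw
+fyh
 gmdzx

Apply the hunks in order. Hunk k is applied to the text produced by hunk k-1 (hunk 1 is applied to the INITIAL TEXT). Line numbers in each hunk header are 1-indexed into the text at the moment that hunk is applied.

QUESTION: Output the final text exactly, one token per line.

Answer: uzanz
ubpu
qwaj
snsuw
fyh
gmdzx
yqact
woz
viqy

Derivation:
Hunk 1: at line 2 remove [jkiqh] add [ygmmm] -> 10 lines: uzanz ubpu egum ygmmm ike zlxj hbf yqact woz viqy
Hunk 2: at line 1 remove [egum,ygmmm] add [uef,kcrg] -> 10 lines: uzanz ubpu uef kcrg ike zlxj hbf yqact woz viqy
Hunk 3: at line 3 remove [ike,zlxj,hbf] add [sbo,gmdzx] -> 9 lines: uzanz ubpu uef kcrg sbo gmdzx yqact woz viqy
Hunk 4: at line 1 remove [uef] add [sjhom] -> 9 lines: uzanz ubpu sjhom kcrg sbo gmdzx yqact woz viqy
Hunk 5: at line 2 remove [sjhom,kcrg,sbo] add [qwaj,snsuw,fyh] -> 9 lines: uzanz ubpu qwaj snsuw fyh gmdzx yqact woz viqy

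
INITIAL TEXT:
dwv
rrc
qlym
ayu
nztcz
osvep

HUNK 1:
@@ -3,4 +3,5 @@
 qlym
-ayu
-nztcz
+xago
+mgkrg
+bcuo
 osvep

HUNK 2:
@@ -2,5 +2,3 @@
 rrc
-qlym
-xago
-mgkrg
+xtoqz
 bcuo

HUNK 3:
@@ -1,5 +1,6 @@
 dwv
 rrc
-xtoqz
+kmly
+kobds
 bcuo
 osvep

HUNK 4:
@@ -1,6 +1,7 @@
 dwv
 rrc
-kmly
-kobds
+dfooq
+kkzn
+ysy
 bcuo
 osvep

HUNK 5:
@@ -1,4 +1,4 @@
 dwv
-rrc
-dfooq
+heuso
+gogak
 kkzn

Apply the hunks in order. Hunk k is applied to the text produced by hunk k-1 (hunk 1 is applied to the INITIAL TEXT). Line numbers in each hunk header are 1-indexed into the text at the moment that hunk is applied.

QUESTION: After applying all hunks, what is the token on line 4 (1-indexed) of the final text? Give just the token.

Hunk 1: at line 3 remove [ayu,nztcz] add [xago,mgkrg,bcuo] -> 7 lines: dwv rrc qlym xago mgkrg bcuo osvep
Hunk 2: at line 2 remove [qlym,xago,mgkrg] add [xtoqz] -> 5 lines: dwv rrc xtoqz bcuo osvep
Hunk 3: at line 1 remove [xtoqz] add [kmly,kobds] -> 6 lines: dwv rrc kmly kobds bcuo osvep
Hunk 4: at line 1 remove [kmly,kobds] add [dfooq,kkzn,ysy] -> 7 lines: dwv rrc dfooq kkzn ysy bcuo osvep
Hunk 5: at line 1 remove [rrc,dfooq] add [heuso,gogak] -> 7 lines: dwv heuso gogak kkzn ysy bcuo osvep
Final line 4: kkzn

Answer: kkzn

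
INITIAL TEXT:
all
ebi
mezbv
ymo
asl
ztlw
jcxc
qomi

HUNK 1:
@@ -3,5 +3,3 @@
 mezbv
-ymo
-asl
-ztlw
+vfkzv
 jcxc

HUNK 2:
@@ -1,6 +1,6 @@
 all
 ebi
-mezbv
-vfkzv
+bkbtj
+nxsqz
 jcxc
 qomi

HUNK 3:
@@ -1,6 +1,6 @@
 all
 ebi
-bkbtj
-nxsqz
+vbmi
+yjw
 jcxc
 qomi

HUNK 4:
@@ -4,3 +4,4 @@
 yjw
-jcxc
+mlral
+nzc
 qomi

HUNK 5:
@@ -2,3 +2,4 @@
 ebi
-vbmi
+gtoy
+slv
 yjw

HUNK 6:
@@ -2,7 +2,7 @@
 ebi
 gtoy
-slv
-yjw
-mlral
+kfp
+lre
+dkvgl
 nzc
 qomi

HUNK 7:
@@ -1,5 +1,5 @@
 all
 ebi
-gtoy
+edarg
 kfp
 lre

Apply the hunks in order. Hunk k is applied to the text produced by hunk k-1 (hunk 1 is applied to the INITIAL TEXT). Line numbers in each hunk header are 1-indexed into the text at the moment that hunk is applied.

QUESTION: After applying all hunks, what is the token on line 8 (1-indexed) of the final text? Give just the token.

Hunk 1: at line 3 remove [ymo,asl,ztlw] add [vfkzv] -> 6 lines: all ebi mezbv vfkzv jcxc qomi
Hunk 2: at line 1 remove [mezbv,vfkzv] add [bkbtj,nxsqz] -> 6 lines: all ebi bkbtj nxsqz jcxc qomi
Hunk 3: at line 1 remove [bkbtj,nxsqz] add [vbmi,yjw] -> 6 lines: all ebi vbmi yjw jcxc qomi
Hunk 4: at line 4 remove [jcxc] add [mlral,nzc] -> 7 lines: all ebi vbmi yjw mlral nzc qomi
Hunk 5: at line 2 remove [vbmi] add [gtoy,slv] -> 8 lines: all ebi gtoy slv yjw mlral nzc qomi
Hunk 6: at line 2 remove [slv,yjw,mlral] add [kfp,lre,dkvgl] -> 8 lines: all ebi gtoy kfp lre dkvgl nzc qomi
Hunk 7: at line 1 remove [gtoy] add [edarg] -> 8 lines: all ebi edarg kfp lre dkvgl nzc qomi
Final line 8: qomi

Answer: qomi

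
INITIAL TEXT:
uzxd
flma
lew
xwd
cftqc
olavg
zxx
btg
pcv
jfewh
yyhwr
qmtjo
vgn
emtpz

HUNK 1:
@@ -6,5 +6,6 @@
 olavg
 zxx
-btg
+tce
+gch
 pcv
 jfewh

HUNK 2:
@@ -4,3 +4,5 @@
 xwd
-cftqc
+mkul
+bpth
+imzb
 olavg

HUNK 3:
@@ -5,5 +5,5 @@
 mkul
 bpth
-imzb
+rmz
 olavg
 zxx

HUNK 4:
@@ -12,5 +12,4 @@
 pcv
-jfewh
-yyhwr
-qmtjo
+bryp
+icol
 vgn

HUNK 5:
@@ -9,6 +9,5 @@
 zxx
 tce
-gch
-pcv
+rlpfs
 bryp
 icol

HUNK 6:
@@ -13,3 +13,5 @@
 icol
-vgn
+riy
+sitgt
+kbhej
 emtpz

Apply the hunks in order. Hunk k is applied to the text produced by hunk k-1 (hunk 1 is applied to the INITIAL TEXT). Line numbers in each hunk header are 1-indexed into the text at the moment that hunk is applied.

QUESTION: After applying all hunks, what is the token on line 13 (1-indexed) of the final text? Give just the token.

Answer: icol

Derivation:
Hunk 1: at line 6 remove [btg] add [tce,gch] -> 15 lines: uzxd flma lew xwd cftqc olavg zxx tce gch pcv jfewh yyhwr qmtjo vgn emtpz
Hunk 2: at line 4 remove [cftqc] add [mkul,bpth,imzb] -> 17 lines: uzxd flma lew xwd mkul bpth imzb olavg zxx tce gch pcv jfewh yyhwr qmtjo vgn emtpz
Hunk 3: at line 5 remove [imzb] add [rmz] -> 17 lines: uzxd flma lew xwd mkul bpth rmz olavg zxx tce gch pcv jfewh yyhwr qmtjo vgn emtpz
Hunk 4: at line 12 remove [jfewh,yyhwr,qmtjo] add [bryp,icol] -> 16 lines: uzxd flma lew xwd mkul bpth rmz olavg zxx tce gch pcv bryp icol vgn emtpz
Hunk 5: at line 9 remove [gch,pcv] add [rlpfs] -> 15 lines: uzxd flma lew xwd mkul bpth rmz olavg zxx tce rlpfs bryp icol vgn emtpz
Hunk 6: at line 13 remove [vgn] add [riy,sitgt,kbhej] -> 17 lines: uzxd flma lew xwd mkul bpth rmz olavg zxx tce rlpfs bryp icol riy sitgt kbhej emtpz
Final line 13: icol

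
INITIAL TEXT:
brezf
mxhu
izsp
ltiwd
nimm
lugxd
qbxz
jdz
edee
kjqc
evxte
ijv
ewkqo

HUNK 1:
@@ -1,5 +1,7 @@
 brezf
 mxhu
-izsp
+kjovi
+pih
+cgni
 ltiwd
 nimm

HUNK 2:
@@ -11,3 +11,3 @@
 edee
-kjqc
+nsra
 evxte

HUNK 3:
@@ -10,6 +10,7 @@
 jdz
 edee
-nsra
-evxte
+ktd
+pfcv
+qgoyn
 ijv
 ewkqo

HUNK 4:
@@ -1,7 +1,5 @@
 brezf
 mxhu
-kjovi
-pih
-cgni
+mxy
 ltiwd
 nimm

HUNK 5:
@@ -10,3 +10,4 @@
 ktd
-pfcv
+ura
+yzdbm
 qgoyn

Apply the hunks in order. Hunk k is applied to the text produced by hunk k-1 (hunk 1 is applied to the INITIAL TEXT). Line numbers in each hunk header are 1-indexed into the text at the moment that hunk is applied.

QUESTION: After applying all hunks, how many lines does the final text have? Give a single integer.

Hunk 1: at line 1 remove [izsp] add [kjovi,pih,cgni] -> 15 lines: brezf mxhu kjovi pih cgni ltiwd nimm lugxd qbxz jdz edee kjqc evxte ijv ewkqo
Hunk 2: at line 11 remove [kjqc] add [nsra] -> 15 lines: brezf mxhu kjovi pih cgni ltiwd nimm lugxd qbxz jdz edee nsra evxte ijv ewkqo
Hunk 3: at line 10 remove [nsra,evxte] add [ktd,pfcv,qgoyn] -> 16 lines: brezf mxhu kjovi pih cgni ltiwd nimm lugxd qbxz jdz edee ktd pfcv qgoyn ijv ewkqo
Hunk 4: at line 1 remove [kjovi,pih,cgni] add [mxy] -> 14 lines: brezf mxhu mxy ltiwd nimm lugxd qbxz jdz edee ktd pfcv qgoyn ijv ewkqo
Hunk 5: at line 10 remove [pfcv] add [ura,yzdbm] -> 15 lines: brezf mxhu mxy ltiwd nimm lugxd qbxz jdz edee ktd ura yzdbm qgoyn ijv ewkqo
Final line count: 15

Answer: 15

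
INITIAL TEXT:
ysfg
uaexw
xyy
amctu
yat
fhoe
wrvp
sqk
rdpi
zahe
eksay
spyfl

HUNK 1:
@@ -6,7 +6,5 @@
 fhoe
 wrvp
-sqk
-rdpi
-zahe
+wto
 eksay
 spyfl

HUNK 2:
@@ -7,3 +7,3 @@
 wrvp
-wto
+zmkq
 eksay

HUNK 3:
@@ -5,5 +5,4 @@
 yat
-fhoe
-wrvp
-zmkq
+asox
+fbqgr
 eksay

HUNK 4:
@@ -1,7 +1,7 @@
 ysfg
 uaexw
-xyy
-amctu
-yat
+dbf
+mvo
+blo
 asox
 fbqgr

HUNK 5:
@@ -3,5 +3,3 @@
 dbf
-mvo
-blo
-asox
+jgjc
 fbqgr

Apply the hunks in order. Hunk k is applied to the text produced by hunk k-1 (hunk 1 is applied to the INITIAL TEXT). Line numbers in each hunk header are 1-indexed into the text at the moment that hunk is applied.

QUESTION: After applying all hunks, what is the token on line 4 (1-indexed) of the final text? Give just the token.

Answer: jgjc

Derivation:
Hunk 1: at line 6 remove [sqk,rdpi,zahe] add [wto] -> 10 lines: ysfg uaexw xyy amctu yat fhoe wrvp wto eksay spyfl
Hunk 2: at line 7 remove [wto] add [zmkq] -> 10 lines: ysfg uaexw xyy amctu yat fhoe wrvp zmkq eksay spyfl
Hunk 3: at line 5 remove [fhoe,wrvp,zmkq] add [asox,fbqgr] -> 9 lines: ysfg uaexw xyy amctu yat asox fbqgr eksay spyfl
Hunk 4: at line 1 remove [xyy,amctu,yat] add [dbf,mvo,blo] -> 9 lines: ysfg uaexw dbf mvo blo asox fbqgr eksay spyfl
Hunk 5: at line 3 remove [mvo,blo,asox] add [jgjc] -> 7 lines: ysfg uaexw dbf jgjc fbqgr eksay spyfl
Final line 4: jgjc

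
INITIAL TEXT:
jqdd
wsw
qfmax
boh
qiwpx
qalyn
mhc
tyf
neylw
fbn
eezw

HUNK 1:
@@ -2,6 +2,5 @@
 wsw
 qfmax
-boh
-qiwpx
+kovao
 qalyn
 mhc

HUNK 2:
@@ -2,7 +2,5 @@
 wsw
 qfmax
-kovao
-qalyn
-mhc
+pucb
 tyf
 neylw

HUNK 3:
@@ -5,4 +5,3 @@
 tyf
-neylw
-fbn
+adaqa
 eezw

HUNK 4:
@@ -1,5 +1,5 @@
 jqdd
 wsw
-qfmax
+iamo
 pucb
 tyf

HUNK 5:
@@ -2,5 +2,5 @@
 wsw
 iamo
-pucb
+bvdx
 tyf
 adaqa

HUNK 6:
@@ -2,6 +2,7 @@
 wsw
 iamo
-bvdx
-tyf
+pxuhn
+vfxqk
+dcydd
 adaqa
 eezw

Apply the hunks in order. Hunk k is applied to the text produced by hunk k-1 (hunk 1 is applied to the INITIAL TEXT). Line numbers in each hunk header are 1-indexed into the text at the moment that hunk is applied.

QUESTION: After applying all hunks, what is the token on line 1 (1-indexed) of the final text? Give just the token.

Hunk 1: at line 2 remove [boh,qiwpx] add [kovao] -> 10 lines: jqdd wsw qfmax kovao qalyn mhc tyf neylw fbn eezw
Hunk 2: at line 2 remove [kovao,qalyn,mhc] add [pucb] -> 8 lines: jqdd wsw qfmax pucb tyf neylw fbn eezw
Hunk 3: at line 5 remove [neylw,fbn] add [adaqa] -> 7 lines: jqdd wsw qfmax pucb tyf adaqa eezw
Hunk 4: at line 1 remove [qfmax] add [iamo] -> 7 lines: jqdd wsw iamo pucb tyf adaqa eezw
Hunk 5: at line 2 remove [pucb] add [bvdx] -> 7 lines: jqdd wsw iamo bvdx tyf adaqa eezw
Hunk 6: at line 2 remove [bvdx,tyf] add [pxuhn,vfxqk,dcydd] -> 8 lines: jqdd wsw iamo pxuhn vfxqk dcydd adaqa eezw
Final line 1: jqdd

Answer: jqdd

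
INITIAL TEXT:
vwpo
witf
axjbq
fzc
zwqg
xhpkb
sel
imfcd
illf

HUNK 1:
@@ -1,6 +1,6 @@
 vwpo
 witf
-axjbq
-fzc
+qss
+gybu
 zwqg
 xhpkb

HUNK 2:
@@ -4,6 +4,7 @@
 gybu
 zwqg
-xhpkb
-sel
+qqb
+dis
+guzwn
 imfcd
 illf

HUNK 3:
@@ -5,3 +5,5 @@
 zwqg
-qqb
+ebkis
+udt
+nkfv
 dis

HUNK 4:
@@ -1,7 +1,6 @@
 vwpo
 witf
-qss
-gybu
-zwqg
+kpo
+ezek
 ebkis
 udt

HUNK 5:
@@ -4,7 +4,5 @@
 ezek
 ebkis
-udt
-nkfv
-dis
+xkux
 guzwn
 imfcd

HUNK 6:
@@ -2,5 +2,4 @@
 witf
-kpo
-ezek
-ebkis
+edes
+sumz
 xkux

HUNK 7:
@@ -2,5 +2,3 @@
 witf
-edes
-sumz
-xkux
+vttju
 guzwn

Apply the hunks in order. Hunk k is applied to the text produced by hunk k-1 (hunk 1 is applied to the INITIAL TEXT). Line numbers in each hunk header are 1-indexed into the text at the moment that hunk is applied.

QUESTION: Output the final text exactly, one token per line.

Hunk 1: at line 1 remove [axjbq,fzc] add [qss,gybu] -> 9 lines: vwpo witf qss gybu zwqg xhpkb sel imfcd illf
Hunk 2: at line 4 remove [xhpkb,sel] add [qqb,dis,guzwn] -> 10 lines: vwpo witf qss gybu zwqg qqb dis guzwn imfcd illf
Hunk 3: at line 5 remove [qqb] add [ebkis,udt,nkfv] -> 12 lines: vwpo witf qss gybu zwqg ebkis udt nkfv dis guzwn imfcd illf
Hunk 4: at line 1 remove [qss,gybu,zwqg] add [kpo,ezek] -> 11 lines: vwpo witf kpo ezek ebkis udt nkfv dis guzwn imfcd illf
Hunk 5: at line 4 remove [udt,nkfv,dis] add [xkux] -> 9 lines: vwpo witf kpo ezek ebkis xkux guzwn imfcd illf
Hunk 6: at line 2 remove [kpo,ezek,ebkis] add [edes,sumz] -> 8 lines: vwpo witf edes sumz xkux guzwn imfcd illf
Hunk 7: at line 2 remove [edes,sumz,xkux] add [vttju] -> 6 lines: vwpo witf vttju guzwn imfcd illf

Answer: vwpo
witf
vttju
guzwn
imfcd
illf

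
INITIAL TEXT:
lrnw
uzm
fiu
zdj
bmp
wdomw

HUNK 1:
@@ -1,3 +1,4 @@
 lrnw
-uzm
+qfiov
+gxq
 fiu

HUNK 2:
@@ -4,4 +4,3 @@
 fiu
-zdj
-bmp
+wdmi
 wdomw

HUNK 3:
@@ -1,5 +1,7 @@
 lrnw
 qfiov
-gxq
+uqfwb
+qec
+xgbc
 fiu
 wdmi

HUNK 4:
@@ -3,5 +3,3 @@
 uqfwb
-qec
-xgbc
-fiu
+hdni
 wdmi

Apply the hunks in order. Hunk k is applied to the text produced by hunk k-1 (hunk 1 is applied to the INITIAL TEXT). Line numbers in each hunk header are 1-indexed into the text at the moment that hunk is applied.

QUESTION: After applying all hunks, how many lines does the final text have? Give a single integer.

Answer: 6

Derivation:
Hunk 1: at line 1 remove [uzm] add [qfiov,gxq] -> 7 lines: lrnw qfiov gxq fiu zdj bmp wdomw
Hunk 2: at line 4 remove [zdj,bmp] add [wdmi] -> 6 lines: lrnw qfiov gxq fiu wdmi wdomw
Hunk 3: at line 1 remove [gxq] add [uqfwb,qec,xgbc] -> 8 lines: lrnw qfiov uqfwb qec xgbc fiu wdmi wdomw
Hunk 4: at line 3 remove [qec,xgbc,fiu] add [hdni] -> 6 lines: lrnw qfiov uqfwb hdni wdmi wdomw
Final line count: 6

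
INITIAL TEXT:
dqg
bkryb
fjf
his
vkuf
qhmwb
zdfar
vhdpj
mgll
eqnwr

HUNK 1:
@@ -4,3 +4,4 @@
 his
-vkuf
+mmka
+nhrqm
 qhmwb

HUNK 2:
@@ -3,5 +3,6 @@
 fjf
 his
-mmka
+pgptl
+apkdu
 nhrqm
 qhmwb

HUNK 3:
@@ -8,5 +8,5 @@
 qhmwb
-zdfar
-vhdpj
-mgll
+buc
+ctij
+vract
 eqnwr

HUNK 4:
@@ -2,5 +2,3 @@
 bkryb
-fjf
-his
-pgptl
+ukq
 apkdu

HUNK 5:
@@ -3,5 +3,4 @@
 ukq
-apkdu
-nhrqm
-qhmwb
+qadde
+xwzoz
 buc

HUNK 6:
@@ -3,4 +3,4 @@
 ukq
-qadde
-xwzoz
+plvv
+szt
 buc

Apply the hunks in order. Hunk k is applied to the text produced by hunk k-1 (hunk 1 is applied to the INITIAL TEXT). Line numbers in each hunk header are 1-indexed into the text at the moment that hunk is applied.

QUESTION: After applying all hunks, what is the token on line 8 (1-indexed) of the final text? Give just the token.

Answer: vract

Derivation:
Hunk 1: at line 4 remove [vkuf] add [mmka,nhrqm] -> 11 lines: dqg bkryb fjf his mmka nhrqm qhmwb zdfar vhdpj mgll eqnwr
Hunk 2: at line 3 remove [mmka] add [pgptl,apkdu] -> 12 lines: dqg bkryb fjf his pgptl apkdu nhrqm qhmwb zdfar vhdpj mgll eqnwr
Hunk 3: at line 8 remove [zdfar,vhdpj,mgll] add [buc,ctij,vract] -> 12 lines: dqg bkryb fjf his pgptl apkdu nhrqm qhmwb buc ctij vract eqnwr
Hunk 4: at line 2 remove [fjf,his,pgptl] add [ukq] -> 10 lines: dqg bkryb ukq apkdu nhrqm qhmwb buc ctij vract eqnwr
Hunk 5: at line 3 remove [apkdu,nhrqm,qhmwb] add [qadde,xwzoz] -> 9 lines: dqg bkryb ukq qadde xwzoz buc ctij vract eqnwr
Hunk 6: at line 3 remove [qadde,xwzoz] add [plvv,szt] -> 9 lines: dqg bkryb ukq plvv szt buc ctij vract eqnwr
Final line 8: vract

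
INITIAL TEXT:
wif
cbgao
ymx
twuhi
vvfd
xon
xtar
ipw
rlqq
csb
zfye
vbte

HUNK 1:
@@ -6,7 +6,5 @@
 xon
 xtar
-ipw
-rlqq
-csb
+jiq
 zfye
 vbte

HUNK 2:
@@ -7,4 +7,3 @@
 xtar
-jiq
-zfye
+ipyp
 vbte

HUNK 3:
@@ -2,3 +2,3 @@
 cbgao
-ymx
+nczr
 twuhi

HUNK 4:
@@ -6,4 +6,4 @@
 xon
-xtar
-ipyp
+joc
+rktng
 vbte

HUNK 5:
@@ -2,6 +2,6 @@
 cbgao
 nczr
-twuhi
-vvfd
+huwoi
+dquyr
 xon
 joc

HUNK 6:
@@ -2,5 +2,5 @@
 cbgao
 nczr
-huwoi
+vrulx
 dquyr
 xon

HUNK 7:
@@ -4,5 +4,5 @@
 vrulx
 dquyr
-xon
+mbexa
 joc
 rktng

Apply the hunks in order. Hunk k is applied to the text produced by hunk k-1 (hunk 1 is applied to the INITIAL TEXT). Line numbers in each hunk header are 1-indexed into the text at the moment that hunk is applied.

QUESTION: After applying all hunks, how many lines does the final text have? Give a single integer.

Hunk 1: at line 6 remove [ipw,rlqq,csb] add [jiq] -> 10 lines: wif cbgao ymx twuhi vvfd xon xtar jiq zfye vbte
Hunk 2: at line 7 remove [jiq,zfye] add [ipyp] -> 9 lines: wif cbgao ymx twuhi vvfd xon xtar ipyp vbte
Hunk 3: at line 2 remove [ymx] add [nczr] -> 9 lines: wif cbgao nczr twuhi vvfd xon xtar ipyp vbte
Hunk 4: at line 6 remove [xtar,ipyp] add [joc,rktng] -> 9 lines: wif cbgao nczr twuhi vvfd xon joc rktng vbte
Hunk 5: at line 2 remove [twuhi,vvfd] add [huwoi,dquyr] -> 9 lines: wif cbgao nczr huwoi dquyr xon joc rktng vbte
Hunk 6: at line 2 remove [huwoi] add [vrulx] -> 9 lines: wif cbgao nczr vrulx dquyr xon joc rktng vbte
Hunk 7: at line 4 remove [xon] add [mbexa] -> 9 lines: wif cbgao nczr vrulx dquyr mbexa joc rktng vbte
Final line count: 9

Answer: 9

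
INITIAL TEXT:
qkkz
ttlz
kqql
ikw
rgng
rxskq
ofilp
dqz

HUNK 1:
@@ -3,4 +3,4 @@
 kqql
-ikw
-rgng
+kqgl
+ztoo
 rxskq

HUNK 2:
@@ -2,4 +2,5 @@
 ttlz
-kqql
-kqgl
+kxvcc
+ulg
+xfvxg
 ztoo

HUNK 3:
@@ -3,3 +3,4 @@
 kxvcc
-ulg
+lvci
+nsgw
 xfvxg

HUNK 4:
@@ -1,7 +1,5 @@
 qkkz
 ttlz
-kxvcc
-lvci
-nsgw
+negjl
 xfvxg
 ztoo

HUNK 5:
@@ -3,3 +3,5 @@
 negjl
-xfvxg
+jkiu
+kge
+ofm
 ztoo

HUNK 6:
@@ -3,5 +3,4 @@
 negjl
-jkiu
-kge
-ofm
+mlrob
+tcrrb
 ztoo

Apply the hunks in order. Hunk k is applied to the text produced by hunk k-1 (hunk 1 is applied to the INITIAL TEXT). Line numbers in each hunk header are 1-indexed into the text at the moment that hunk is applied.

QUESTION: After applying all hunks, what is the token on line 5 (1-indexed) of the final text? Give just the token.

Hunk 1: at line 3 remove [ikw,rgng] add [kqgl,ztoo] -> 8 lines: qkkz ttlz kqql kqgl ztoo rxskq ofilp dqz
Hunk 2: at line 2 remove [kqql,kqgl] add [kxvcc,ulg,xfvxg] -> 9 lines: qkkz ttlz kxvcc ulg xfvxg ztoo rxskq ofilp dqz
Hunk 3: at line 3 remove [ulg] add [lvci,nsgw] -> 10 lines: qkkz ttlz kxvcc lvci nsgw xfvxg ztoo rxskq ofilp dqz
Hunk 4: at line 1 remove [kxvcc,lvci,nsgw] add [negjl] -> 8 lines: qkkz ttlz negjl xfvxg ztoo rxskq ofilp dqz
Hunk 5: at line 3 remove [xfvxg] add [jkiu,kge,ofm] -> 10 lines: qkkz ttlz negjl jkiu kge ofm ztoo rxskq ofilp dqz
Hunk 6: at line 3 remove [jkiu,kge,ofm] add [mlrob,tcrrb] -> 9 lines: qkkz ttlz negjl mlrob tcrrb ztoo rxskq ofilp dqz
Final line 5: tcrrb

Answer: tcrrb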